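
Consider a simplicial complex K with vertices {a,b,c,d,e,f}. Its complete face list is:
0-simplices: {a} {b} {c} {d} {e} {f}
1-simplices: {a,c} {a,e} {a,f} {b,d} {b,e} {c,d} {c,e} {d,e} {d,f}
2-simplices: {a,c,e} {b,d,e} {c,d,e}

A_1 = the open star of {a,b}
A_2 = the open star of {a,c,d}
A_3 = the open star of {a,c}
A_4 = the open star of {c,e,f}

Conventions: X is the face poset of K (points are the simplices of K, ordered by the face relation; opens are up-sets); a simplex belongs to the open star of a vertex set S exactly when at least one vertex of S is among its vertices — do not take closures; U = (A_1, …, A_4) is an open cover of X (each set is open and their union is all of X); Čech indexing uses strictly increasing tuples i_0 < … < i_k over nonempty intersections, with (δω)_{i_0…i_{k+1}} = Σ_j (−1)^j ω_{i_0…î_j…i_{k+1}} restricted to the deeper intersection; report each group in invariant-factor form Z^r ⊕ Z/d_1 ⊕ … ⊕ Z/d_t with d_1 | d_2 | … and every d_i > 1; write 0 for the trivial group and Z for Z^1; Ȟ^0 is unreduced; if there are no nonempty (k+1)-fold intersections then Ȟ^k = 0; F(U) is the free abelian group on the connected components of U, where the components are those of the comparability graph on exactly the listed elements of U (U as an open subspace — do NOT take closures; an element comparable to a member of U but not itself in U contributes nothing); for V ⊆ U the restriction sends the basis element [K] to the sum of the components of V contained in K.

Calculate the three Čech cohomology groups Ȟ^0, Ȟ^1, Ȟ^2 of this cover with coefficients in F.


cover nerve:
  A1={{a},{b},{a,c},{a,e},{a,f},{b,d},{b,e},{a,c,e},{b,d,e}} A2={{a},{c},{d},{a,c},{a,e},{a,f},{b,d},{c,d},{c,e},{d,e},{d,f},{a,c,e},{b,d,e},{c,d,e}} A3={{a},{c},{a,c},{a,e},{a,f},{c,d},{c,e},{a,c,e},{c,d,e}} A4={{c},{e},{f},{a,c},{a,e},{a,f},{b,e},{c,d},{c,e},{d,e},{d,f},{a,c,e},{b,d,e},{c,d,e}}
  A12={{a},{a,c},{a,e},{a,f},{b,d},{a,c,e},{b,d,e}} A13={{a},{a,c},{a,e},{a,f},{a,c,e}} A14={{a,c},{a,e},{a,f},{b,e},{a,c,e},{b,d,e}} A23={{a},{c},{a,c},{a,e},{a,f},{c,d},{c,e},{a,c,e},{c,d,e}} A24={{c},{a,c},{a,e},{a,f},{c,d},{c,e},{d,e},{d,f},{a,c,e},{b,d,e},{c,d,e}} A34={{c},{a,c},{a,e},{a,f},{c,d},{c,e},{a,c,e},{c,d,e}}
  A123={{a},{a,c},{a,e},{a,f},{a,c,e}} A124={{a,c},{a,e},{a,f},{a,c,e},{b,d,e}} A134={{a,c},{a,e},{a,f},{a,c,e}} A234={{c},{a,c},{a,e},{a,f},{c,d},{c,e},{a,c,e},{c,d,e}}
  A1234={{a,c},{a,e},{a,f},{a,c,e}}
components per intersection:
  A1: {{a},{a,c},{a,e},{a,f},{a,c,e}} {{b},{b,d},{b,e},{b,d,e}}
  A2: {{a},{c},{d},{a,c},{a,e},{a,f},{b,d},{c,d},{c,e},{d,e},{d,f},{a,c,e},{b,d,e},{c,d,e}}
  A3: {{a},{c},{a,c},{a,e},{a,f},{c,d},{c,e},{a,c,e},{c,d,e}}
  A4: {{c},{e},{a,c},{a,e},{b,e},{c,d},{c,e},{d,e},{a,c,e},{b,d,e},{c,d,e}} {{f},{a,f},{d,f}}
  A12: {{a},{a,c},{a,e},{a,f},{a,c,e}} {{b,d},{b,d,e}}
  A13: {{a},{a,c},{a,e},{a,f},{a,c,e}}
  A14: {{a,c},{a,e},{a,c,e}} {{a,f}} {{b,e},{b,d,e}}
  A23: {{a},{c},{a,c},{a,e},{a,f},{c,d},{c,e},{a,c,e},{c,d,e}}
  A24: {{c},{a,c},{a,e},{c,d},{c,e},{d,e},{a,c,e},{b,d,e},{c,d,e}} {{a,f}} {{d,f}}
  A34: {{c},{a,c},{a,e},{c,d},{c,e},{a,c,e},{c,d,e}} {{a,f}}
  A123: {{a},{a,c},{a,e},{a,f},{a,c,e}}
  A124: {{a,c},{a,e},{a,c,e}} {{a,f}} {{b,d,e}}
  A134: {{a,c},{a,e},{a,c,e}} {{a,f}}
  A234: {{c},{a,c},{a,e},{c,d},{c,e},{a,c,e},{c,d,e}} {{a,f}}
  A1234: {{a,c},{a,e},{a,c,e}} {{a,f}}
C dims 6,12,8,2; δ0: rk 5, SNF 1^5; δ1: rk 6, SNF 1^6; δ2: rk 2, SNF 1^2
Ȟ^0: (6−5)−0=1 ⇒ Z
Ȟ^1: (12−6)−5=1 ⇒ Z
Ȟ^2: (8−2)−6=0 ⇒ 0

Ȟ^0(U;F) ≅ Z,  Ȟ^1(U;F) ≅ Z,  Ȟ^2(U;F) ≅ 0


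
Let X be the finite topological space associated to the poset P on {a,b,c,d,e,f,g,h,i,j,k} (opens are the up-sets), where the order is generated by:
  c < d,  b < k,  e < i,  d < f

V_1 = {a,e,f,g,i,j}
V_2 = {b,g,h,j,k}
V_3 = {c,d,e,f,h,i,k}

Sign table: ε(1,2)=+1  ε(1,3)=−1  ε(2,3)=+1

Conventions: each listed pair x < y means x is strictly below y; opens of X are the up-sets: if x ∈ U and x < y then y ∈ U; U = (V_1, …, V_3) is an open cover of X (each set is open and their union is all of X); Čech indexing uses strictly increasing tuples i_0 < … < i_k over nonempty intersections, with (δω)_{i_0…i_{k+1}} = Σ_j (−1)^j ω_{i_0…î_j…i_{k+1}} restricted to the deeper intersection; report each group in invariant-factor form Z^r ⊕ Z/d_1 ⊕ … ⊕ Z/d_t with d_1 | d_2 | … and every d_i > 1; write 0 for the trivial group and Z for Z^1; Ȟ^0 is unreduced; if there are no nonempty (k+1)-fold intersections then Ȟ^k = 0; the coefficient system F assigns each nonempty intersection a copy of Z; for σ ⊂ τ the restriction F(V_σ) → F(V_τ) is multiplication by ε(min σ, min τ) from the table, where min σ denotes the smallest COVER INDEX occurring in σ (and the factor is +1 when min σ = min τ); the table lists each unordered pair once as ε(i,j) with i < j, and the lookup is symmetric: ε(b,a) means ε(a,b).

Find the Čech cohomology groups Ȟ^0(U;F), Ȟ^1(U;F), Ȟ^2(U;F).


Ȟ^0 ≅ 0, Ȟ^1 ≅ Z/2 and Ȟ^2 ≅ 0

nerve simplices:
  V12={g,j} V13={e,f,i} V23={h,k}
C dims 3,3; δ0: rk 3, SNF 1^2·2
degree 0: 3−3−0 = 0 → Ȟ^0 ≅ 0
degree 1: 3−0−3 = 0 plus torsion [2] → Ȟ^1 ≅ Z/2
degree 2: 0−0−0 = 0 → Ȟ^2 ≅ 0


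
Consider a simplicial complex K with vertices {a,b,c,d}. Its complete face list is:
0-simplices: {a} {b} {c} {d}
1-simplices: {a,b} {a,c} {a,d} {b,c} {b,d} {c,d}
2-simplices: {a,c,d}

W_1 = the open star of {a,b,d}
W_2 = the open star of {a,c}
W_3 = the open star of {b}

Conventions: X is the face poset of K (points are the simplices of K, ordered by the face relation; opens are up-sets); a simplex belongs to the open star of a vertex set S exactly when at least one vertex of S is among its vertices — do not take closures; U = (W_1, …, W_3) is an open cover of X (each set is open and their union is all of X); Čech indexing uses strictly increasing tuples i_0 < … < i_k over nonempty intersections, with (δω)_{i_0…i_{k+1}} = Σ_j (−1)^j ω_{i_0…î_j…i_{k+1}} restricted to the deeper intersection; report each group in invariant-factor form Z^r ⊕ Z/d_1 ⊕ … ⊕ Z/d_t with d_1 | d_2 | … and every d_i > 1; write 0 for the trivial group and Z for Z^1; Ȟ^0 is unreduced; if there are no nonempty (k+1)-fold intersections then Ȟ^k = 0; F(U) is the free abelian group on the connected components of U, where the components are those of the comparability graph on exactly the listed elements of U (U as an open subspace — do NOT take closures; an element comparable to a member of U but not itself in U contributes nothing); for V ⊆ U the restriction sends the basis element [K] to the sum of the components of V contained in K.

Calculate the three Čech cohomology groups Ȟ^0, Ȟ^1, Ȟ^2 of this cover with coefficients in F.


cover nerve:
  W1={{a},{b},{d},{a,b},{a,c},{a,d},{b,c},{b,d},{c,d},{a,c,d}} W2={{a},{c},{a,b},{a,c},{a,d},{b,c},{c,d},{a,c,d}} W3={{b},{a,b},{b,c},{b,d}}
  W12={{a},{a,b},{a,c},{a,d},{b,c},{c,d},{a,c,d}} W13={{b},{a,b},{b,c},{b,d}} W23={{a,b},{b,c}}
  W123={{a,b},{b,c}}
components per intersection:
  W1: {{a},{b},{d},{a,b},{a,c},{a,d},{b,c},{b,d},{c,d},{a,c,d}}
  W2: {{a},{c},{a,b},{a,c},{a,d},{b,c},{c,d},{a,c,d}}
  W3: {{b},{a,b},{b,c},{b,d}}
  W12: {{a},{a,b},{a,c},{a,d},{c,d},{a,c,d}} {{b,c}}
  W13: {{b},{a,b},{b,c},{b,d}}
  W23: {{a,b}} {{b,c}}
  W123: {{a,b}} {{b,c}}
C dims 3,5,2; δ0: rk 2, SNF 1^2; δ1: rk 2, SNF 1^2
Ȟ^0: (3−2)−0=1 ⇒ Z
Ȟ^1: (5−2)−2=1 ⇒ Z
Ȟ^2: (2−0)−2=0 ⇒ 0

Ȟ^0 = Z,  Ȟ^1 = Z,  Ȟ^2 = 0


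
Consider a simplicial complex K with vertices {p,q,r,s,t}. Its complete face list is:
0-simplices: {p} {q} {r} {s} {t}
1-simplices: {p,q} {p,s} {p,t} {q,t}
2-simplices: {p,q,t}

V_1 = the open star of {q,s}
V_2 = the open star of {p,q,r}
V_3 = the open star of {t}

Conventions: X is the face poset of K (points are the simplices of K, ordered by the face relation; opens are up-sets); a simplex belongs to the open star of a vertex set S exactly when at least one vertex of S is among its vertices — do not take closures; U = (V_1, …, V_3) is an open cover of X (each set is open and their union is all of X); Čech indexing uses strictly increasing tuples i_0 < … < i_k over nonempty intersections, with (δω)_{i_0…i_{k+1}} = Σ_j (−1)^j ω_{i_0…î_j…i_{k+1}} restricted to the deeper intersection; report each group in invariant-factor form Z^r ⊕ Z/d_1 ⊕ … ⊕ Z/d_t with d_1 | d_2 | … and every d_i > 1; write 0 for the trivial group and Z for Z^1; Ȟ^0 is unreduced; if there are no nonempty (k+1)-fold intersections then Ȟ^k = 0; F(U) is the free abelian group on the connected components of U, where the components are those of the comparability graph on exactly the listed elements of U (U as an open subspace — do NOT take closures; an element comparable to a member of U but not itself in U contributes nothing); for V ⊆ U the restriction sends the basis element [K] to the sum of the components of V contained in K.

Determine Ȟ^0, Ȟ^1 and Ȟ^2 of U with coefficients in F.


nonempty intersections:
  V1={{q},{s},{p,q},{p,s},{q,t},{p,q,t}} V2={{p},{q},{r},{p,q},{p,s},{p,t},{q,t},{p,q,t}} V3={{t},{p,t},{q,t},{p,q,t}}
  V12={{q},{p,q},{p,s},{q,t},{p,q,t}} V13={{q,t},{p,q,t}} V23={{p,t},{q,t},{p,q,t}}
  V123={{q,t},{p,q,t}}
components per intersection:
  V1: {{q},{p,q},{q,t},{p,q,t}} {{s},{p,s}}
  V2: {{p},{q},{p,q},{p,s},{p,t},{q,t},{p,q,t}} {{r}}
  V3: {{t},{p,t},{q,t},{p,q,t}}
  V12: {{q},{p,q},{q,t},{p,q,t}} {{p,s}}
  V13: {{q,t},{p,q,t}}
  V23: {{p,t},{q,t},{p,q,t}}
  V123: {{q,t},{p,q,t}}
C dims 5,4,1; δ0: rk 3, SNF 1^3; δ1: rk 1, SNF 1^1
Ȟ^0: (5−3)−0=2 ⇒ Z^2
Ȟ^1: (4−1)−3=0 ⇒ 0
Ȟ^2: (1−0)−1=0 ⇒ 0

Ȟ^0 = Z^2, Ȟ^1 = 0 and Ȟ^2 = 0


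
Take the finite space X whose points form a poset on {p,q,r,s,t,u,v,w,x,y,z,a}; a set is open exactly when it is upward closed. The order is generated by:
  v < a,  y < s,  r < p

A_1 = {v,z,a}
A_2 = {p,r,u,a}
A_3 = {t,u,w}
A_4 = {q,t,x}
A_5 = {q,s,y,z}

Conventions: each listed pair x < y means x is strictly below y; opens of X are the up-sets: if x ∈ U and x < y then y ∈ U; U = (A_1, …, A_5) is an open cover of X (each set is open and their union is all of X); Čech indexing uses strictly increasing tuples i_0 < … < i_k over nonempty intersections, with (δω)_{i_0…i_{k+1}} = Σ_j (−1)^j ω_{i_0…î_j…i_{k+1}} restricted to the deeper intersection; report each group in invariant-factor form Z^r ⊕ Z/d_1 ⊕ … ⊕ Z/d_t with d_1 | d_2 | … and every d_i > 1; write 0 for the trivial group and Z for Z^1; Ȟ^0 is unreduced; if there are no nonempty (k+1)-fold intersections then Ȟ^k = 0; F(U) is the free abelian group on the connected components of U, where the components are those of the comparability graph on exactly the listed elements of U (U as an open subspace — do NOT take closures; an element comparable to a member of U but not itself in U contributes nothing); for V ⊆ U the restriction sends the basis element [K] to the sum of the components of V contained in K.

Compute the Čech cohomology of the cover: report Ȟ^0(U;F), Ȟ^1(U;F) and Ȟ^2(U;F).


Ȟ^0 ≅ Z^9,  Ȟ^1 ≅ 0,  Ȟ^2 ≅ 0

nonempty overlaps:
  A12={a} A15={z} A23={u} A34={t} A45={q}
components per intersection:
  A1: {v,a} {z}
  A2: {p,r} {u} {a}
  A3: {t} {u} {w}
  A4: {q} {t} {x}
  A5: {q} {s,y} {z}
  A12: {a}
  A15: {z}
  A23: {u}
  A34: {t}
  A45: {q}
C dims 14,5; δ0: rk 5, SNF 1^5
degree 0: 14−5−0 = 9 → Ȟ^0 ≅ Z^9
degree 1: 5−0−5 = 0 → Ȟ^1 ≅ 0
degree 2: 0−0−0 = 0 → Ȟ^2 ≅ 0


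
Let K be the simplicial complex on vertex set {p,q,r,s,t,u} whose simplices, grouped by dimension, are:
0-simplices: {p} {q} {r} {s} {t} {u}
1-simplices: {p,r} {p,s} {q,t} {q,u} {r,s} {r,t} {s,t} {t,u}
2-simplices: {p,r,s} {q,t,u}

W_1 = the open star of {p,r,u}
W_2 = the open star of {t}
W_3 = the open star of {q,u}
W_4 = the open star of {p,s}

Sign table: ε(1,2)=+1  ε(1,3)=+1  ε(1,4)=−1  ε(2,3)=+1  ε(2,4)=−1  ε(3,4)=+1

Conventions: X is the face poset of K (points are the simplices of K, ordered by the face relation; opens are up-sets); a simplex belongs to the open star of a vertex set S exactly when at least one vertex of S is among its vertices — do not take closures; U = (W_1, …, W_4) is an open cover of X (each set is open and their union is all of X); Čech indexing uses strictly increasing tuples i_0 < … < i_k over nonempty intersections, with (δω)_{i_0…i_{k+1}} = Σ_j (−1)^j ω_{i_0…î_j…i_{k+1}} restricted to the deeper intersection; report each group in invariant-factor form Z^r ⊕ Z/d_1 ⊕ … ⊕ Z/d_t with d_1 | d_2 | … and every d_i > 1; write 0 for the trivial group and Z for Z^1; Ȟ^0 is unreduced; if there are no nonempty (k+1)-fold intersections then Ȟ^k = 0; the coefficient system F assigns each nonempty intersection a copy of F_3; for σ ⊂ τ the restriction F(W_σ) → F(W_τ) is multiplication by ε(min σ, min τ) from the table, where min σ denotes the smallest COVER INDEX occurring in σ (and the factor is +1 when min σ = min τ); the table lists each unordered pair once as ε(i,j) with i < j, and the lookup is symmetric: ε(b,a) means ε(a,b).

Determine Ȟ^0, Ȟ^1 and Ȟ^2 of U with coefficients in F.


nerve simplices:
  W1={{p},{r},{u},{p,r},{p,s},{q,u},{r,s},{r,t},{t,u},{p,r,s},{q,t,u}} W2={{t},{q,t},{r,t},{s,t},{t,u},{q,t,u}} W3={{q},{u},{q,t},{q,u},{t,u},{q,t,u}} W4={{p},{s},{p,r},{p,s},{r,s},{s,t},{p,r,s}}
  W12={{r,t},{t,u},{q,t,u}} W13={{u},{q,u},{t,u},{q,t,u}} W14={{p},{p,r},{p,s},{r,s},{p,r,s}} W23={{q,t},{t,u},{q,t,u}} W24={{s,t}}
  W123={{t,u},{q,t,u}}
C dims 4,5,1; δ0: rk_F3 3; δ1: rk_F3 1
degree 0: 4−3−0 = 1 → Ȟ^0 ≅ Z/3
degree 1: 5−1−3 = 1 → Ȟ^1 ≅ Z/3
degree 2: 1−0−1 = 0 → Ȟ^2 ≅ 0

Ȟ^0 = Z/3, Ȟ^1 = Z/3 and Ȟ^2 = 0


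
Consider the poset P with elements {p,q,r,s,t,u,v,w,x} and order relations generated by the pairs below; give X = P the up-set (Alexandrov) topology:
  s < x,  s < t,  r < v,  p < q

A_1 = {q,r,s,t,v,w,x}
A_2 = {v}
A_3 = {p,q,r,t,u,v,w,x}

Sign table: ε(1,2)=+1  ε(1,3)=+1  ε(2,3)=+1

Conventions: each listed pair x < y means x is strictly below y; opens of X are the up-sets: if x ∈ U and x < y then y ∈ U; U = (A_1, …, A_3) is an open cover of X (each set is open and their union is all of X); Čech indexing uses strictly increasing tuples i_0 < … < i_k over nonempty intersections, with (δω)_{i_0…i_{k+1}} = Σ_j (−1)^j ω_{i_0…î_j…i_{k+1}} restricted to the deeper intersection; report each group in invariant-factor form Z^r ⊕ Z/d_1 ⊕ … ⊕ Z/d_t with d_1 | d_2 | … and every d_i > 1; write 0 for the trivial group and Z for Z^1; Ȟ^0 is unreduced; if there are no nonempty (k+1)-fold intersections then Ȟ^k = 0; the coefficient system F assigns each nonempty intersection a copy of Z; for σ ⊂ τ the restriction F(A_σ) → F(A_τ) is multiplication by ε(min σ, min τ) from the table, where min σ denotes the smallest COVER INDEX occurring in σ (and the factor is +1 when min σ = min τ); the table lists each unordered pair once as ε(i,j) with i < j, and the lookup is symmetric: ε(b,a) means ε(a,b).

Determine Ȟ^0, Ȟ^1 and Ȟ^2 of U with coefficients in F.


nonempty overlaps:
  A12={v} A13={q,r,t,v,w,x} A23={v}
  A123={v}
C dims 3,3,1; δ0: rk 2, SNF 1^2; δ1: rk 1, SNF 1^1
degree 0: 3−2−0 = 1 → Ȟ^0 ≅ Z
degree 1: 3−1−2 = 0 → Ȟ^1 ≅ 0
degree 2: 1−0−1 = 0 → Ȟ^2 ≅ 0

Ȟ^0 ≅ Z; Ȟ^1 ≅ 0; Ȟ^2 ≅ 0


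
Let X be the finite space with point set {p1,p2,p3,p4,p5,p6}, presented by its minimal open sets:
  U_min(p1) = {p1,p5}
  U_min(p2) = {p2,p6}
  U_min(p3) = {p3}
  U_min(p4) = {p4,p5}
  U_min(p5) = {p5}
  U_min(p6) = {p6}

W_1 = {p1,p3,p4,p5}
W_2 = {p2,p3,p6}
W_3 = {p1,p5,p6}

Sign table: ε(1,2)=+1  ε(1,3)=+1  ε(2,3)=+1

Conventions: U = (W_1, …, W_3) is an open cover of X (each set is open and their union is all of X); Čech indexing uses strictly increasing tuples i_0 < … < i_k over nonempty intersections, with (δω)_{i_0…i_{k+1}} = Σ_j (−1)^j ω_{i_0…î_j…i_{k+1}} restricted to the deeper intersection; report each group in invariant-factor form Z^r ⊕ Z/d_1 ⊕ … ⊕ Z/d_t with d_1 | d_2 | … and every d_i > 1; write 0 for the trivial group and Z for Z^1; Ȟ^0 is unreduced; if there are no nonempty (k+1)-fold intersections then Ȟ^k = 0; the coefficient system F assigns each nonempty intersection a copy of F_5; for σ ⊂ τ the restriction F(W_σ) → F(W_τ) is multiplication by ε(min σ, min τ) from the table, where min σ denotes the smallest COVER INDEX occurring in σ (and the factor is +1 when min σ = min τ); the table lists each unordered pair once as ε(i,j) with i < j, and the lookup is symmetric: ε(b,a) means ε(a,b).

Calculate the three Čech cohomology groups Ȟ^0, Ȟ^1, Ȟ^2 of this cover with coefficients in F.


Ȟ^0 = Z/5, Ȟ^1 = Z/5, Ȟ^2 = 0

nerve of the cover:
  W12={p3} W13={p1,p5} W23={p6}
C dims 3,3; δ0: rk_F5 2
Ȟ^0 = (3 − 2) − 0 = 1, so Ȟ^0 ≅ Z/5
Ȟ^1 = (3 − 0) − 2 = 1, so Ȟ^1 ≅ Z/5
Ȟ^2 = (0 − 0) − 0 = 0, so Ȟ^2 ≅ 0


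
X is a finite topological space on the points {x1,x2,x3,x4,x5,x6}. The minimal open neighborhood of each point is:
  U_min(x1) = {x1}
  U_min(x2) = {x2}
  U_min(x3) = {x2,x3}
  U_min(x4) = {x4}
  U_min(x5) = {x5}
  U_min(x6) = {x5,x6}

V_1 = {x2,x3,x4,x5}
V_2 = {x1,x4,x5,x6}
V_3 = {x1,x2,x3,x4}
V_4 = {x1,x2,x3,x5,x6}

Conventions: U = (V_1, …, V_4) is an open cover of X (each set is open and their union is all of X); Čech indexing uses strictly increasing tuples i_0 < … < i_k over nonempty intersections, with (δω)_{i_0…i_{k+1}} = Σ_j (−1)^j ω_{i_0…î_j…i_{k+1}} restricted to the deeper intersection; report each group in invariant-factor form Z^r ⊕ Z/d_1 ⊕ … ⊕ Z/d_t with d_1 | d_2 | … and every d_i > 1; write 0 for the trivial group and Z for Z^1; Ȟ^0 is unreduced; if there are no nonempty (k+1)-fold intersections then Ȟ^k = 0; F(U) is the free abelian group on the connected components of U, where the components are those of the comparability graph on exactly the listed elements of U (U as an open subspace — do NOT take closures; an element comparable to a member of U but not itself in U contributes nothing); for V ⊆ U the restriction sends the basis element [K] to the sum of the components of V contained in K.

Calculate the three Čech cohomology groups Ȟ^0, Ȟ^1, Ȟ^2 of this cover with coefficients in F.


cover nerve:
  V12={x4,x5} V13={x2,x3,x4} V14={x2,x3,x5} V23={x1,x4} V24={x1,x5,x6} V34={x1,x2,x3}
  V123={x4} V124={x5} V134={x2,x3} V234={x1}
components per intersection:
  V1: {x2,x3} {x4} {x5}
  V2: {x1} {x4} {x5,x6}
  V3: {x1} {x2,x3} {x4}
  V4: {x1} {x2,x3} {x5,x6}
  V12: {x4} {x5}
  V13: {x2,x3} {x4}
  V14: {x2,x3} {x5}
  V23: {x1} {x4}
  V24: {x1} {x5,x6}
  V34: {x1} {x2,x3}
  V123: {x4}
  V124: {x5}
  V134: {x2,x3}
  V234: {x1}
C dims 12,12,4; δ0: rk 8, SNF 1^8; δ1: rk 4, SNF 1^4
Ȟ^0: (12−8)−0=4 ⇒ Z^4
Ȟ^1: (12−4)−8=0 ⇒ 0
Ȟ^2: (4−0)−4=0 ⇒ 0

Ȟ^0(U;F) ≅ Z^4, Ȟ^1(U;F) ≅ 0, Ȟ^2(U;F) ≅ 0


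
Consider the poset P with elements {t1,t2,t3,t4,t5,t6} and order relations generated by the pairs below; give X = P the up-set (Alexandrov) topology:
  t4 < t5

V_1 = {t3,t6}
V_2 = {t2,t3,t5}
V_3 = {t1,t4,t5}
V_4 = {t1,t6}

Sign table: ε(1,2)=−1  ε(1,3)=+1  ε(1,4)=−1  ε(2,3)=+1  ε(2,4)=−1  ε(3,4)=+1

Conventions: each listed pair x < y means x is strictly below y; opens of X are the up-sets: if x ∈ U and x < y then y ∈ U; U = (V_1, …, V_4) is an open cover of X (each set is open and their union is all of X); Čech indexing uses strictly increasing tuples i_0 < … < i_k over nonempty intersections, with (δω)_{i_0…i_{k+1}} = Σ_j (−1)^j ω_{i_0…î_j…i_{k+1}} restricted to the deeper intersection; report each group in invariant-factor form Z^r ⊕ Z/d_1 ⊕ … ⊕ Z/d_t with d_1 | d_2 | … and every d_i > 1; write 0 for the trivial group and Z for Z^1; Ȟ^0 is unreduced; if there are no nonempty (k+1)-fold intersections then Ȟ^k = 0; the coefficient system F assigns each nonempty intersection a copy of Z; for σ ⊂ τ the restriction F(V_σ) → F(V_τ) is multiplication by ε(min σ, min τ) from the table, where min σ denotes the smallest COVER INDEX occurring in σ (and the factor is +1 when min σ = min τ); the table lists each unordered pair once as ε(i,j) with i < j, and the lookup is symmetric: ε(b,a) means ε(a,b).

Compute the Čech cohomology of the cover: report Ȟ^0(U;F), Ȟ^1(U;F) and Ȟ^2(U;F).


Ȟ^0 = Z; Ȟ^1 = Z; Ȟ^2 = 0

nerve of the cover:
  V12={t3} V14={t6} V23={t5} V34={t1}
C dims 4,4; δ0: rk 3, SNF 1^3
Ȟ^0 = (4 − 3) − 0 = 1, so Ȟ^0 ≅ Z
Ȟ^1 = (4 − 0) − 3 = 1, so Ȟ^1 ≅ Z
Ȟ^2 = (0 − 0) − 0 = 0, so Ȟ^2 ≅ 0


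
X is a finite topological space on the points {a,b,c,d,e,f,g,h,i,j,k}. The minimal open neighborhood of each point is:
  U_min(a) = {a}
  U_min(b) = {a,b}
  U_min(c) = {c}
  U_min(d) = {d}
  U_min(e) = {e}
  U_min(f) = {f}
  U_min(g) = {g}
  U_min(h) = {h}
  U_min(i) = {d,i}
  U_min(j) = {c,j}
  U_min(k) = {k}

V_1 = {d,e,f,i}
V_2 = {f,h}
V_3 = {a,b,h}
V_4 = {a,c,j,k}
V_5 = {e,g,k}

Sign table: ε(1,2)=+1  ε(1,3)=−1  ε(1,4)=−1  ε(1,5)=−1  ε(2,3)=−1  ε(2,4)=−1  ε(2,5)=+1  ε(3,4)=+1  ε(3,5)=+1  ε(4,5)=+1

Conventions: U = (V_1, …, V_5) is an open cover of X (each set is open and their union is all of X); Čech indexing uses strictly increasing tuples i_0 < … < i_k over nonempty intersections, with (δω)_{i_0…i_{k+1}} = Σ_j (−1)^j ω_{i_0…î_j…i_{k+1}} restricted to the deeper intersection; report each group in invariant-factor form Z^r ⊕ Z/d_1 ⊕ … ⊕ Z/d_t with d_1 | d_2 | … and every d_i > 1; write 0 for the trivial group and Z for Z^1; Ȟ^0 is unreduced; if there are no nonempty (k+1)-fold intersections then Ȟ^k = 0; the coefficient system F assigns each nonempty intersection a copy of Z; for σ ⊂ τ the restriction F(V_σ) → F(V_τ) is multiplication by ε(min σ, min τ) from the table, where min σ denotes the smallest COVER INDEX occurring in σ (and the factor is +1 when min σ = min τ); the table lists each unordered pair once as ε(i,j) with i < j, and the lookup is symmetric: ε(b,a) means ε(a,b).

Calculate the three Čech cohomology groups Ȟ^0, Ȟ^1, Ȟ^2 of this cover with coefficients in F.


Ȟ^0 ≅ Z, Ȟ^1 ≅ Z, Ȟ^2 ≅ 0

nonempty overlaps:
  V12={f} V15={e} V23={h} V34={a} V45={k}
C dims 5,5; δ0: rk 4, SNF 1^4
degree 0: 5−4−0 = 1 → Ȟ^0 ≅ Z
degree 1: 5−0−4 = 1 → Ȟ^1 ≅ Z
degree 2: 0−0−0 = 0 → Ȟ^2 ≅ 0


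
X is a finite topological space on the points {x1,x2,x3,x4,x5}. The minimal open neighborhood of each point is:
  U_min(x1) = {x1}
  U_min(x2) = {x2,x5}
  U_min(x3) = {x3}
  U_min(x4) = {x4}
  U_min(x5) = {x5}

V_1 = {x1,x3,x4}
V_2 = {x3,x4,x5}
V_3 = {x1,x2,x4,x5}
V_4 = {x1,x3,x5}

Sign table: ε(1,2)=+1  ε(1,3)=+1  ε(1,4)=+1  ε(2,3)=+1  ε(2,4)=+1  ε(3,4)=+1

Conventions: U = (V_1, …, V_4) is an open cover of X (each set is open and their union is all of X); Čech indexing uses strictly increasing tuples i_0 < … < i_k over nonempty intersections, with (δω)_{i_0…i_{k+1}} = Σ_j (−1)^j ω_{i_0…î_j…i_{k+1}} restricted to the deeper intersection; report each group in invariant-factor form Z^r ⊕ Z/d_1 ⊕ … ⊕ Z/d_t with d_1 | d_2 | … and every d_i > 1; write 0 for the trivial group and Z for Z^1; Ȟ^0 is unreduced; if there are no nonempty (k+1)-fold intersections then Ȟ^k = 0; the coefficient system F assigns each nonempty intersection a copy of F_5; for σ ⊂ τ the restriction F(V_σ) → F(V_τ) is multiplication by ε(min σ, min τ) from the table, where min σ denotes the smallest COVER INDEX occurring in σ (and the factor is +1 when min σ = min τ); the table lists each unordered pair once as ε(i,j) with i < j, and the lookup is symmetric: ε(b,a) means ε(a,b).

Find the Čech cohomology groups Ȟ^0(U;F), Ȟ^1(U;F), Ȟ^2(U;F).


Ȟ^0(U;F) ≅ Z/5, Ȟ^1(U;F) ≅ 0, Ȟ^2(U;F) ≅ Z/5

nerve simplices:
  V12={x3,x4} V13={x1,x4} V14={x1,x3} V23={x4,x5} V24={x3,x5} V34={x1,x5}
  V123={x4} V124={x3} V134={x1} V234={x5}
C dims 4,6,4; δ0: rk_F5 3; δ1: rk_F5 3
degree 0: 4−3−0 = 1 → Ȟ^0 ≅ Z/5
degree 1: 6−3−3 = 0 → Ȟ^1 ≅ 0
degree 2: 4−0−3 = 1 → Ȟ^2 ≅ Z/5


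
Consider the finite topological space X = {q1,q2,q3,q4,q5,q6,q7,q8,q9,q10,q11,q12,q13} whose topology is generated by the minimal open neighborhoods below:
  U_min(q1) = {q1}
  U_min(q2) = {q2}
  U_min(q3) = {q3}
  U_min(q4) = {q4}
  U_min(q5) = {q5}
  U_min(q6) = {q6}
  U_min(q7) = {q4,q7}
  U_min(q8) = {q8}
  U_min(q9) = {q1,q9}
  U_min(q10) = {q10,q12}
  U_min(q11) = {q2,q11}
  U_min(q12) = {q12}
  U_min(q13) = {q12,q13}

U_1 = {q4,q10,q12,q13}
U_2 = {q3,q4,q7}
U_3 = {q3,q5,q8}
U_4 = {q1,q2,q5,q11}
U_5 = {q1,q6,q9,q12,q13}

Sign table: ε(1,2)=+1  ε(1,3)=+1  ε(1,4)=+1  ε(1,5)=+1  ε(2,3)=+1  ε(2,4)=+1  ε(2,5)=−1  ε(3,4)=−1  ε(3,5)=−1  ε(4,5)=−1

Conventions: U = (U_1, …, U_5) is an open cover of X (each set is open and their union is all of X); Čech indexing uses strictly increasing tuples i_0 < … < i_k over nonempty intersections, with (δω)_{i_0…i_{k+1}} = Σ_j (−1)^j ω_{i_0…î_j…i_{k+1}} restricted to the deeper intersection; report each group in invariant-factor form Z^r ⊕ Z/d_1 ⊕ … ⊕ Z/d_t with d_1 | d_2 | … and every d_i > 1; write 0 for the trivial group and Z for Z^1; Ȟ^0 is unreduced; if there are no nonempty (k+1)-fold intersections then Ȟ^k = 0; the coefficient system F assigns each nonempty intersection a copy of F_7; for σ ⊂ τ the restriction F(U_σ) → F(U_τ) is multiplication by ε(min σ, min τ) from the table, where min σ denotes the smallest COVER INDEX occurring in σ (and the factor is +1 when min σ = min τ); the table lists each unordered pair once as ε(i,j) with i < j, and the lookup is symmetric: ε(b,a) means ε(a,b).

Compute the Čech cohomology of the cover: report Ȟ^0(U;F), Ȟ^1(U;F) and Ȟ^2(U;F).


nonempty overlaps:
  U12={q4} U15={q12,q13} U23={q3} U34={q5} U45={q1}
C dims 5,5; δ0: rk_F7 4
degree 0: 5−4−0 = 1 → Ȟ^0 ≅ Z/7
degree 1: 5−0−4 = 1 → Ȟ^1 ≅ Z/7
degree 2: 0−0−0 = 0 → Ȟ^2 ≅ 0

Ȟ^0 = Z/7, Ȟ^1 = Z/7 and Ȟ^2 = 0


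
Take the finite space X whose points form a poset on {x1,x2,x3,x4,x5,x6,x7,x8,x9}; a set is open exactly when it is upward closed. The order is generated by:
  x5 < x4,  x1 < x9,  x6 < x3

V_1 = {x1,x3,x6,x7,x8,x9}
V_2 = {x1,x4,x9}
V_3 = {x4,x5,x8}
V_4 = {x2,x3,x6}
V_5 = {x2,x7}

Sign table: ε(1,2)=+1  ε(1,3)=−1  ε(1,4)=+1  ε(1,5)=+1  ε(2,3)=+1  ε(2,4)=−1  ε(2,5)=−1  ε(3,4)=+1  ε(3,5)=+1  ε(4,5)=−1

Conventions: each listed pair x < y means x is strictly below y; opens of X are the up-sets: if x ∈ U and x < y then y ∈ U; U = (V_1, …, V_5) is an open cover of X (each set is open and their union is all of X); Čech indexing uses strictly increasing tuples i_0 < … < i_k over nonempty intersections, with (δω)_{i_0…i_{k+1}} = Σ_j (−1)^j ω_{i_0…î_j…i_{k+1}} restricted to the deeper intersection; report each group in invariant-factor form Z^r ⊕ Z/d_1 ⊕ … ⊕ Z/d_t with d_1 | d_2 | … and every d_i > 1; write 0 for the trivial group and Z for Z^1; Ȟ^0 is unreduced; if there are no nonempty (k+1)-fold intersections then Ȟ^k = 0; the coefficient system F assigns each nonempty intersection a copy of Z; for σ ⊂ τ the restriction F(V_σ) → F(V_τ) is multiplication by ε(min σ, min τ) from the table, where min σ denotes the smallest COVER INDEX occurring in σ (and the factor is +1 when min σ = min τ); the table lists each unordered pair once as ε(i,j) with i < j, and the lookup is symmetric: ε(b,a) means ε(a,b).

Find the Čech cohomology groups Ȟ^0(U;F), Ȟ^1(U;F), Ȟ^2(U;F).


nonempty overlaps:
  V12={x1,x9} V13={x8} V14={x3,x6} V15={x7} V23={x4} V45={x2}
C dims 5,6; δ0: rk 5, SNF 1^4·2
degree 0: 5−5−0 = 0 → Ȟ^0 ≅ 0
degree 1: 6−0−5 = 1 plus torsion [2] → Ȟ^1 ≅ Z ⊕ Z/2
degree 2: 0−0−0 = 0 → Ȟ^2 ≅ 0

Ȟ^0(U;F) ≅ 0,  Ȟ^1(U;F) ≅ Z ⊕ Z/2,  Ȟ^2(U;F) ≅ 0


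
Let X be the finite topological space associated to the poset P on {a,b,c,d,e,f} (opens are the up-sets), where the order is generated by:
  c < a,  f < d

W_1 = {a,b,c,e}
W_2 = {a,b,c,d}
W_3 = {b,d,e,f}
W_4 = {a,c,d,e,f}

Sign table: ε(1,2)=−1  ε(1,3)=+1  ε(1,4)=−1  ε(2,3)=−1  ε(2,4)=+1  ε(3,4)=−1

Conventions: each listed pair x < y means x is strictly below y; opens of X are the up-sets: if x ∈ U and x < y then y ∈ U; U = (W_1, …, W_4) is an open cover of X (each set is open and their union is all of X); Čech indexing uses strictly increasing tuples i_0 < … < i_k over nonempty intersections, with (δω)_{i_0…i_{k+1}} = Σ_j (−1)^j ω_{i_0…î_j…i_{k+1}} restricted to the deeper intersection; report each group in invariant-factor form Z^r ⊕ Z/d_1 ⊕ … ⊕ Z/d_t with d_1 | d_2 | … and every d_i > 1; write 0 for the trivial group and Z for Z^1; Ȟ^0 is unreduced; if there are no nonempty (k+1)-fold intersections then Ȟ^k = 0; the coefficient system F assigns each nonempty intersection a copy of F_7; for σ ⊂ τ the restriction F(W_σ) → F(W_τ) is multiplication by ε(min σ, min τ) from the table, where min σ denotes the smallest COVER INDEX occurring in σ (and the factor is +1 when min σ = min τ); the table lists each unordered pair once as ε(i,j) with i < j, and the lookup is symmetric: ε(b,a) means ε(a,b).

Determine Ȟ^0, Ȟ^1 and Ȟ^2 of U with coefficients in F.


nerve simplices:
  W12={a,b,c} W13={b,e} W14={a,c,e} W23={b,d} W24={a,c,d} W34={d,e,f}
  W123={b} W124={a,c} W134={e} W234={d}
C dims 4,6,4; δ0: rk_F7 3; δ1: rk_F7 3
degree 0: 4−3−0 = 1 → Ȟ^0 ≅ Z/7
degree 1: 6−3−3 = 0 → Ȟ^1 ≅ 0
degree 2: 4−0−3 = 1 → Ȟ^2 ≅ Z/7

Ȟ^0(U;F) ≅ Z/7,  Ȟ^1(U;F) ≅ 0,  Ȟ^2(U;F) ≅ Z/7


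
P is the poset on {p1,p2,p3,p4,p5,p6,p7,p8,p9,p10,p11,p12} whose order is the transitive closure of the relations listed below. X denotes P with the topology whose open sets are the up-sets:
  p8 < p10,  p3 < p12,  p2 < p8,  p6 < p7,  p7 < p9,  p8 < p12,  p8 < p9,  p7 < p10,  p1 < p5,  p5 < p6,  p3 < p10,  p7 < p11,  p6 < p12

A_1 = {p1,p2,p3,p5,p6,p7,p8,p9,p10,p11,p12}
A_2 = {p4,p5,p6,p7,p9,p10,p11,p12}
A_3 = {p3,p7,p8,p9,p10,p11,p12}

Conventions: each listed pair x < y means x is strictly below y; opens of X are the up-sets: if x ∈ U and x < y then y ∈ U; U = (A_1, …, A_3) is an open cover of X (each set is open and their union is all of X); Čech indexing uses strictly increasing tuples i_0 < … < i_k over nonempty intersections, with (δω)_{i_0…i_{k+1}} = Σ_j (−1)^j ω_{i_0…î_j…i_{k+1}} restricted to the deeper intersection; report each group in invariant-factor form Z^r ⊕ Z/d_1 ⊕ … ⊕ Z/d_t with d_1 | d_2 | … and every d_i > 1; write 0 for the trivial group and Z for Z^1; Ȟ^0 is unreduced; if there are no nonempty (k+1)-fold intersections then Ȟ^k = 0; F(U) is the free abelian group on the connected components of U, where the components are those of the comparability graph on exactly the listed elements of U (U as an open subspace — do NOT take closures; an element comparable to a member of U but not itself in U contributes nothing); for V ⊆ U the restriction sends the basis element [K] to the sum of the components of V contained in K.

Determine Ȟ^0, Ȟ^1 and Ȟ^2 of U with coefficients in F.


Ȟ^0(U;F) ≅ Z^2, Ȟ^1(U;F) ≅ 0 and Ȟ^2(U;F) ≅ 0

cover nerve:
  A12={p5,p6,p7,p9,p10,p11,p12} A13={p3,p7,p8,p9,p10,p11,p12} A23={p7,p9,p10,p11,p12}
  A123={p7,p9,p10,p11,p12}
components per intersection:
  A1: {p1,p2,p3,p5,p6,p7,p8,p9,p10,p11,p12}
  A2: {p4} {p5,p6,p7,p9,p10,p11,p12}
  A3: {p3,p7,p8,p9,p10,p11,p12}
  A12: {p5,p6,p7,p9,p10,p11,p12}
  A13: {p3,p7,p8,p9,p10,p11,p12}
  A23: {p7,p9,p10,p11} {p12}
  A123: {p7,p9,p10,p11} {p12}
C dims 4,4,2; δ0: rk 2, SNF 1^2; δ1: rk 2, SNF 1^2
Ȟ^0: (4−2)−0=2 ⇒ Z^2
Ȟ^1: (4−2)−2=0 ⇒ 0
Ȟ^2: (2−0)−2=0 ⇒ 0


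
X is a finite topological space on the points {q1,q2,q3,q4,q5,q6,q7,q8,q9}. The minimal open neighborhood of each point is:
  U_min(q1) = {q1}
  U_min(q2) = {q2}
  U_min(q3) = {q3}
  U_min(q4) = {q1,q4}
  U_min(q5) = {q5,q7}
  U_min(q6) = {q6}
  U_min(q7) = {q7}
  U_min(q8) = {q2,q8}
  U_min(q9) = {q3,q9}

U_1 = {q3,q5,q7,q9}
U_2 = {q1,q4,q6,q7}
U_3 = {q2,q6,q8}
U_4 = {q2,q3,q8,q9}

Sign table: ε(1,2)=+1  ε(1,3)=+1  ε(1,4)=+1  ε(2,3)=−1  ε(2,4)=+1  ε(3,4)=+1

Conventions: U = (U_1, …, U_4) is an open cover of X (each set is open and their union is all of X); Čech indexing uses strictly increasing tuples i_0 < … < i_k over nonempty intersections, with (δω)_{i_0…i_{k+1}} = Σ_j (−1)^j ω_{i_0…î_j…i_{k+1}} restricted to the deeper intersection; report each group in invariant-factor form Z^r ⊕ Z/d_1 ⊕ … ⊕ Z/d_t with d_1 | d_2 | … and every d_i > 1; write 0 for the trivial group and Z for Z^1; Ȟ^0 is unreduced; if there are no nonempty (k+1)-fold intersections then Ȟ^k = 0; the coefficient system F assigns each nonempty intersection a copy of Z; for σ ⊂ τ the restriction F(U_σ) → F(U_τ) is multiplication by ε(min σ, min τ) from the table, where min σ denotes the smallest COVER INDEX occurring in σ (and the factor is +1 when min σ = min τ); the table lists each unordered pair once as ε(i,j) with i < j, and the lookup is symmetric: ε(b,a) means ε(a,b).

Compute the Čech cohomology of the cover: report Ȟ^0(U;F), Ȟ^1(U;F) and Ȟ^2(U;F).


Ȟ^0 ≅ 0, Ȟ^1 ≅ Z/2, Ȟ^2 ≅ 0

nerve of the cover:
  U12={q7} U14={q3,q9} U23={q6} U34={q2,q8}
C dims 4,4; δ0: rk 4, SNF 1^3·2
Ȟ^0 = (4 − 4) − 0 = 0, so Ȟ^0 ≅ 0
Ȟ^1 = (4 − 0) − 4 = 0 plus torsion [2], so Ȟ^1 ≅ Z/2
Ȟ^2 = (0 − 0) − 0 = 0, so Ȟ^2 ≅ 0


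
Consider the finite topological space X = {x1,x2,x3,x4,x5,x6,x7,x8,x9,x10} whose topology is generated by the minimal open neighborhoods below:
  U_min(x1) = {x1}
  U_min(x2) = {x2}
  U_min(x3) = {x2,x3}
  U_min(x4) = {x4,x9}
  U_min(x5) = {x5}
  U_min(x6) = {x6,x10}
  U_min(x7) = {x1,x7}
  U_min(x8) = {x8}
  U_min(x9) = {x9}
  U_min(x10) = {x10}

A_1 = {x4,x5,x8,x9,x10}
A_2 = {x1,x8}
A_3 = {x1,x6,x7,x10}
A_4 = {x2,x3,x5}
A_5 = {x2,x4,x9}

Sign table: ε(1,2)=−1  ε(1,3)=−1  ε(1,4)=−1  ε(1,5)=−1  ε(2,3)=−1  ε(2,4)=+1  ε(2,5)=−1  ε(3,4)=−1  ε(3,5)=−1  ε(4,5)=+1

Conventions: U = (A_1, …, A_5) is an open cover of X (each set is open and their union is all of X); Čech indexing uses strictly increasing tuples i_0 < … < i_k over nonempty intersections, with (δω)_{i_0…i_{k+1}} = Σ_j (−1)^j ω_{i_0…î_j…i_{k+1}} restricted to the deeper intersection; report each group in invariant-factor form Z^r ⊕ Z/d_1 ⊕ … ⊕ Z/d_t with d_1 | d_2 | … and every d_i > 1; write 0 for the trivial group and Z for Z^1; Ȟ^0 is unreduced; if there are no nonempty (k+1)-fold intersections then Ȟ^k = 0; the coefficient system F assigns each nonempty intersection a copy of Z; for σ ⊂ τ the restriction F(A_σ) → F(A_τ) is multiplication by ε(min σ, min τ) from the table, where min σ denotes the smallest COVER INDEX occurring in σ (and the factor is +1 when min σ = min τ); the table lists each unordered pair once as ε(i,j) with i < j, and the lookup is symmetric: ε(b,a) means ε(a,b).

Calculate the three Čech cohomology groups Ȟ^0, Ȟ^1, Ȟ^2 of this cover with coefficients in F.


Ȟ^0(U;F) ≅ 0, Ȟ^1(U;F) ≅ Z ⊕ Z/2, Ȟ^2(U;F) ≅ 0

nerve of the cover:
  A12={x8} A13={x10} A14={x5} A15={x4,x9} A23={x1} A45={x2}
C dims 5,6; δ0: rk 5, SNF 1^4·2
Ȟ^0 = (5 − 5) − 0 = 0, so Ȟ^0 ≅ 0
Ȟ^1 = (6 − 0) − 5 = 1 plus torsion [2], so Ȟ^1 ≅ Z ⊕ Z/2
Ȟ^2 = (0 − 0) − 0 = 0, so Ȟ^2 ≅ 0


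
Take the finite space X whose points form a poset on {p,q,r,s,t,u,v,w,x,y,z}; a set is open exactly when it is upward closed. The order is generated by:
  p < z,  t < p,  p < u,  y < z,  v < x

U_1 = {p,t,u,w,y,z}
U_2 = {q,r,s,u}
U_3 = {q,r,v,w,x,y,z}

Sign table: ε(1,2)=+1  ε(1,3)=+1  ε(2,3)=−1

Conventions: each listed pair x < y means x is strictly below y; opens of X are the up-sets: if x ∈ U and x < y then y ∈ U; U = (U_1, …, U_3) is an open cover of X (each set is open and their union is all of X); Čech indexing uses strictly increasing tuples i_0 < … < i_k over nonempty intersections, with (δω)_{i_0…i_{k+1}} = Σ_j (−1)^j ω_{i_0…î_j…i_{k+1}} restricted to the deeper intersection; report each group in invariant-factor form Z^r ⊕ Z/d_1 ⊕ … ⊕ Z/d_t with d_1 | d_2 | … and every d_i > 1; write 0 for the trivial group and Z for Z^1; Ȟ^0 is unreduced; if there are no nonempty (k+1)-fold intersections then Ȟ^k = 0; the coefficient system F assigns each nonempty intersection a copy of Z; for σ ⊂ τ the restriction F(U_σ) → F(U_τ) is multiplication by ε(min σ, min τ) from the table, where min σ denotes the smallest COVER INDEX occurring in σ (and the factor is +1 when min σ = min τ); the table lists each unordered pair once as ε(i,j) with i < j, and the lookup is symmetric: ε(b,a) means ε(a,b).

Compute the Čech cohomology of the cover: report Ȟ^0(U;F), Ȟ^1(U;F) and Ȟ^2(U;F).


nerve of the cover:
  U12={u} U13={w,y,z} U23={q,r}
C dims 3,3; δ0: rk 3, SNF 1^2·2
Ȟ^0 = (3 − 3) − 0 = 0, so Ȟ^0 ≅ 0
Ȟ^1 = (3 − 0) − 3 = 0 plus torsion [2], so Ȟ^1 ≅ Z/2
Ȟ^2 = (0 − 0) − 0 = 0, so Ȟ^2 ≅ 0

Ȟ^0(U;F) ≅ 0, Ȟ^1(U;F) ≅ Z/2 and Ȟ^2(U;F) ≅ 0


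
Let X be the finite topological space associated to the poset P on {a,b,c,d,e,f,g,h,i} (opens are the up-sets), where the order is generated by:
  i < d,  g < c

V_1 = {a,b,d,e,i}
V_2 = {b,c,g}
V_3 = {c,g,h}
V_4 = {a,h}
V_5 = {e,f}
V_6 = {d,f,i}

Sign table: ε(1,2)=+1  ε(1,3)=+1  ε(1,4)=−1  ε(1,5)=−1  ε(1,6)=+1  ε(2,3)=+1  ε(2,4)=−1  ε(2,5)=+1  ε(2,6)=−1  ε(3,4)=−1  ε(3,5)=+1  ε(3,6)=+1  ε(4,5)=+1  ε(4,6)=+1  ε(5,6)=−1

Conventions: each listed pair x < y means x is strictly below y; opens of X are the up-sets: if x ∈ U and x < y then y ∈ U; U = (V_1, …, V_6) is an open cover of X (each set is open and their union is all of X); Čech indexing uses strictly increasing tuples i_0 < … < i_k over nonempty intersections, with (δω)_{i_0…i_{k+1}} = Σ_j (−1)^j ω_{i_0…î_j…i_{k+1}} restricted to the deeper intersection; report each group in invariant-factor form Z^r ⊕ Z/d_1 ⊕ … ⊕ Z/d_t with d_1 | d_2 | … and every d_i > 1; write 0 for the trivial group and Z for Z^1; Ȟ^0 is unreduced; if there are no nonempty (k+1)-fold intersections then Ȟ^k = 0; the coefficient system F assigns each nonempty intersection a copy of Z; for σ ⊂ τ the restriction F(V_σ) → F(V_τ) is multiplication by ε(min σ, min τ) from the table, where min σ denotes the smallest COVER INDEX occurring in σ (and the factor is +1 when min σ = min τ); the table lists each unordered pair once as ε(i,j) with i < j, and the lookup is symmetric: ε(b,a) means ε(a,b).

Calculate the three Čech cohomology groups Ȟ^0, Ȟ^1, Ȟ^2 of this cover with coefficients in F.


Ȟ^0 = Z, Ȟ^1 = Z^2, Ȟ^2 = 0

nonempty overlaps:
  V12={b} V14={a} V15={e} V16={d,i} V23={c,g} V34={h} V56={f}
C dims 6,7; δ0: rk 5, SNF 1^5
degree 0: 6−5−0 = 1 → Ȟ^0 ≅ Z
degree 1: 7−0−5 = 2 → Ȟ^1 ≅ Z^2
degree 2: 0−0−0 = 0 → Ȟ^2 ≅ 0


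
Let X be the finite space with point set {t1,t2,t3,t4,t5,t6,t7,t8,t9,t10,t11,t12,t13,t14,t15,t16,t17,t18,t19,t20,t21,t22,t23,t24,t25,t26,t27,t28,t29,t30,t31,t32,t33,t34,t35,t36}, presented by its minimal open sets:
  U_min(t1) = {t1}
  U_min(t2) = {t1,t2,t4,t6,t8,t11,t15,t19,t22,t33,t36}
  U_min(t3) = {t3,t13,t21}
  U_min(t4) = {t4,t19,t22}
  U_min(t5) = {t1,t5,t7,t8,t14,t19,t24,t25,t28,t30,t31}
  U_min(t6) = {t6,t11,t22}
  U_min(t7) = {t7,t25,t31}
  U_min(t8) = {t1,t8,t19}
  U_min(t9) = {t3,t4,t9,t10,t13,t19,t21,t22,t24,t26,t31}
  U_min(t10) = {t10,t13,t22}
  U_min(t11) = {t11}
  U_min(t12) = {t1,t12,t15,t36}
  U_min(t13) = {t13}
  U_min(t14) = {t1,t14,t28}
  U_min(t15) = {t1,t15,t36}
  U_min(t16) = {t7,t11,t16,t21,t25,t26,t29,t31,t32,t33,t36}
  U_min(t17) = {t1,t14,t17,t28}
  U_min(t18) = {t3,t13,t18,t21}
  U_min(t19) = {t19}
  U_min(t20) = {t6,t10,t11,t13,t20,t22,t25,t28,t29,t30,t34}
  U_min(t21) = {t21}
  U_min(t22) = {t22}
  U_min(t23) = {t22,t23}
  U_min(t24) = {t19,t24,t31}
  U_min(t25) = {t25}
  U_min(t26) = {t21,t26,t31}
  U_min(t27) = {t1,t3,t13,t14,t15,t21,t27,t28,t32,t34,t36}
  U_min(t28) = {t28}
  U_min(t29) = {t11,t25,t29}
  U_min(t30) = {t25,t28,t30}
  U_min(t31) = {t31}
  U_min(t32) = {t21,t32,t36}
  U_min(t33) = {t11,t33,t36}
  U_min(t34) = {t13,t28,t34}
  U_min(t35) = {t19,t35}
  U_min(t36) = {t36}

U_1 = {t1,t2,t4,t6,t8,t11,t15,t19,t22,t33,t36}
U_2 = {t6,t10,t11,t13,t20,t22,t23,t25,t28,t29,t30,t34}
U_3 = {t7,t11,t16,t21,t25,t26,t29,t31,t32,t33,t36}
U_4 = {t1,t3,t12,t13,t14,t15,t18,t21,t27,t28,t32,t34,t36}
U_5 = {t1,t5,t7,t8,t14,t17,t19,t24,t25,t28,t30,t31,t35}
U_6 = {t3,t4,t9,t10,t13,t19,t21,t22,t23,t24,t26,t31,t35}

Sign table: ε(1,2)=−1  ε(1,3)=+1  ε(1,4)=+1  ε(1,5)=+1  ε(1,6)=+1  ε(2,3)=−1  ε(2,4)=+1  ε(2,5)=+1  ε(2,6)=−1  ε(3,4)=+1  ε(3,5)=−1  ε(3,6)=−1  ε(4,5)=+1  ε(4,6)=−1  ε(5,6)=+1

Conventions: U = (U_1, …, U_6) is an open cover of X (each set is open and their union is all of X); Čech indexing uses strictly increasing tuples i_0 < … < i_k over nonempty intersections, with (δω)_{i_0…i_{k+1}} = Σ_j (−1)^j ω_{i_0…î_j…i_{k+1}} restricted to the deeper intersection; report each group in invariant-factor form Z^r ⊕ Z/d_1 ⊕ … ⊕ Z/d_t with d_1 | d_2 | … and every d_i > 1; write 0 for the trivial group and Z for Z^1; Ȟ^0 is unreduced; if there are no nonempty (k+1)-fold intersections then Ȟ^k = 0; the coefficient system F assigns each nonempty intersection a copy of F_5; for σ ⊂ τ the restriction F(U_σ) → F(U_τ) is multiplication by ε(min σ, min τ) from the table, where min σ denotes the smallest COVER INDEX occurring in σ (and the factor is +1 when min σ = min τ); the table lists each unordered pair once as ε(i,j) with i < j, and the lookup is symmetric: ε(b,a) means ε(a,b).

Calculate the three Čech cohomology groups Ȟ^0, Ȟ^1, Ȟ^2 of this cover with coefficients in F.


nerve of the cover:
  U12={t6,t11,t22} U13={t11,t33,t36} U14={t1,t15,t36} U15={t1,t8,t19} U16={t4,t19,t22} U23={t11,t25,t29} U24={t13,t28,t34} U25={t25,t28,t30} U26={t10,t13,t22,t23} U34={t21,t32,t36} U35={t7,t25,t31} U36={t21,t26,t31} U45={t1,t14,t28} U46={t3,t13,t21} U56={t19,t24,t31,t35}
  U123={t11} U126={t22} U134={t36} U145={t1} U156={t19} U235={t25} U245={t28} U246={t13} U346={t21} U356={t31}
C dims 6,15,10; δ0: rk_F5 6; δ1: rk_F5 9
Ȟ^0 = (6 − 6) − 0 = 0, so Ȟ^0 ≅ 0
Ȟ^1 = (15 − 9) − 6 = 0, so Ȟ^1 ≅ 0
Ȟ^2 = (10 − 0) − 9 = 1, so Ȟ^2 ≅ Z/5

Ȟ^0 ≅ 0, Ȟ^1 ≅ 0, Ȟ^2 ≅ Z/5
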